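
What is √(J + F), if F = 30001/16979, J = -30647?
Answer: 2*I*√2208651292587/16979 ≈ 175.06*I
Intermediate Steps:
F = 30001/16979 (F = 30001*(1/16979) = 30001/16979 ≈ 1.7669)
√(J + F) = √(-30647 + 30001/16979) = √(-520325412/16979) = 2*I*√2208651292587/16979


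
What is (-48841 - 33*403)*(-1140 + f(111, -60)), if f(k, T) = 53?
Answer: 67546180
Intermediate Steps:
(-48841 - 33*403)*(-1140 + f(111, -60)) = (-48841 - 33*403)*(-1140 + 53) = (-48841 - 13299)*(-1087) = -62140*(-1087) = 67546180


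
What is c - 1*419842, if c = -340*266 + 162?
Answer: -510120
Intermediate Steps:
c = -90278 (c = -90440 + 162 = -90278)
c - 1*419842 = -90278 - 1*419842 = -90278 - 419842 = -510120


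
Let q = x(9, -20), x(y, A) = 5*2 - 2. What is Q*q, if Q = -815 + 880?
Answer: 520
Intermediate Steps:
x(y, A) = 8 (x(y, A) = 10 - 2 = 8)
Q = 65
q = 8
Q*q = 65*8 = 520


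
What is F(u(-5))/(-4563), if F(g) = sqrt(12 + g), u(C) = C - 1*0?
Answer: -sqrt(7)/4563 ≈ -0.00057983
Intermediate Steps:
u(C) = C (u(C) = C + 0 = C)
F(u(-5))/(-4563) = sqrt(12 - 5)/(-4563) = sqrt(7)*(-1/4563) = -sqrt(7)/4563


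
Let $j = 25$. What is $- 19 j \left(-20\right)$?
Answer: $9500$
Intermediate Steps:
$- 19 j \left(-20\right) = \left(-19\right) 25 \left(-20\right) = \left(-475\right) \left(-20\right) = 9500$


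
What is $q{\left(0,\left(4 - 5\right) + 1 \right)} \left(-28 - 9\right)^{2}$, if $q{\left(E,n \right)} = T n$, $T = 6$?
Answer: $0$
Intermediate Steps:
$q{\left(E,n \right)} = 6 n$
$q{\left(0,\left(4 - 5\right) + 1 \right)} \left(-28 - 9\right)^{2} = 6 \left(\left(4 - 5\right) + 1\right) \left(-28 - 9\right)^{2} = 6 \left(-1 + 1\right) \left(-37\right)^{2} = 6 \cdot 0 \cdot 1369 = 0 \cdot 1369 = 0$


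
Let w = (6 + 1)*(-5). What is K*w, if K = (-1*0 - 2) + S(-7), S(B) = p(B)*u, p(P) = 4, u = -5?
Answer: 770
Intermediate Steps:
w = -35 (w = 7*(-5) = -35)
S(B) = -20 (S(B) = 4*(-5) = -20)
K = -22 (K = (-1*0 - 2) - 20 = (0 - 2) - 20 = -2 - 20 = -22)
K*w = -22*(-35) = 770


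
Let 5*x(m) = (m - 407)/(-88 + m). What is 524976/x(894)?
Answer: 2115653280/487 ≈ 4.3443e+6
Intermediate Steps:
x(m) = (-407 + m)/(5*(-88 + m)) (x(m) = ((m - 407)/(-88 + m))/5 = ((-407 + m)/(-88 + m))/5 = (-407 + m)/(5*(-88 + m)))
524976/x(894) = 524976/(((-407 + 894)/(5*(-88 + 894)))) = 524976/(((⅕)*487/806)) = 524976/(((⅕)*(1/806)*487)) = 524976/(487/4030) = 524976*(4030/487) = 2115653280/487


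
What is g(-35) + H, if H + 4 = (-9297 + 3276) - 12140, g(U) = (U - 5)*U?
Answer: -16765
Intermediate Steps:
g(U) = U*(-5 + U) (g(U) = (-5 + U)*U = U*(-5 + U))
H = -18165 (H = -4 + ((-9297 + 3276) - 12140) = -4 + (-6021 - 12140) = -4 - 18161 = -18165)
g(-35) + H = -35*(-5 - 35) - 18165 = -35*(-40) - 18165 = 1400 - 18165 = -16765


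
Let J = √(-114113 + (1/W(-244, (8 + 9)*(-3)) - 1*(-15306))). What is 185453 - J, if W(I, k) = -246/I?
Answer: 185453 - I*√1494836097/123 ≈ 1.8545e+5 - 314.33*I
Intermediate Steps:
J = I*√1494836097/123 (J = √(-114113 + (1/(-246/(-244)) - 1*(-15306))) = √(-114113 + (1/(-246*(-1/244)) + 15306)) = √(-114113 + (1/(123/122) + 15306)) = √(-114113 + (122/123 + 15306)) = √(-114113 + 1882760/123) = √(-12153139/123) = I*√1494836097/123 ≈ 314.33*I)
185453 - J = 185453 - I*√1494836097/123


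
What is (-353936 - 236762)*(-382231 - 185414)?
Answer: 335306766210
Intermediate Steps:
(-353936 - 236762)*(-382231 - 185414) = -590698*(-567645) = 335306766210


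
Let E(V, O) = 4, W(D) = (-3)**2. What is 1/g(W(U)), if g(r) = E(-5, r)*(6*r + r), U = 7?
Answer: 1/252 ≈ 0.0039683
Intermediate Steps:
W(D) = 9
g(r) = 28*r (g(r) = 4*(6*r + r) = 4*(7*r) = 28*r)
1/g(W(U)) = 1/(28*9) = 1/252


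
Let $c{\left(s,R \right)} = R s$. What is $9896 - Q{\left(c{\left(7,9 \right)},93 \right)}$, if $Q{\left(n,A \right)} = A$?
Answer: $9803$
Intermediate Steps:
$9896 - Q{\left(c{\left(7,9 \right)},93 \right)} = 9896 - 93 = 9803$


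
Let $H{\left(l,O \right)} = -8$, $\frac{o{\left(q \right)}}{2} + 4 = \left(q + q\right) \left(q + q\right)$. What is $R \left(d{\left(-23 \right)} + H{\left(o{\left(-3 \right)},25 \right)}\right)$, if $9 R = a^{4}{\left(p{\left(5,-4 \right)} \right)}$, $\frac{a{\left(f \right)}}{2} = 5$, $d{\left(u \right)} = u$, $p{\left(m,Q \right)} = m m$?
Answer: $- \frac{310000}{9} \approx -34444.0$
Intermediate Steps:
$o{\left(q \right)} = -8 + 8 q^{2}$ ($o{\left(q \right)} = -8 + 2 \left(q + q\right) \left(q + q\right) = -8 + 2 \cdot 2 q 2 q = -8 + 2 \cdot 4 q^{2} = -8 + 8 q^{2}$)
$p{\left(m,Q \right)} = m^{2}$
$a{\left(f \right)} = 10$ ($a{\left(f \right)} = 2 \cdot 5 = 10$)
$R = \frac{10000}{9}$ ($R = \frac{10^{4}}{9} = \frac{1}{9} \cdot 10000 = \frac{10000}{9} \approx 1111.1$)
$R \left(d{\left(-23 \right)} + H{\left(o{\left(-3 \right)},25 \right)}\right) = \frac{10000 \left(-23 - 8\right)}{9} = \frac{10000}{9} \left(-31\right) = - \frac{310000}{9}$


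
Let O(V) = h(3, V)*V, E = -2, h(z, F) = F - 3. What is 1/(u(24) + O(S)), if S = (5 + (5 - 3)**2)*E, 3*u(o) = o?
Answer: 1/386 ≈ 0.0025907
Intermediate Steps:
u(o) = o/3
h(z, F) = -3 + F
S = -18 (S = (5 + (5 - 3)**2)*(-2) = (5 + 2**2)*(-2) = (5 + 4)*(-2) = 9*(-2) = -18)
O(V) = V*(-3 + V) (O(V) = (-3 + V)*V = V*(-3 + V))
1/(u(24) + O(S)) = 1/((1/3)*24 - 18*(-3 - 18)) = 1/(8 - 18*(-21)) = 1/(8 + 378) = 1/386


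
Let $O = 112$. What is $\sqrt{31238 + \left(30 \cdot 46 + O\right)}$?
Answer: $\sqrt{32730} \approx 180.91$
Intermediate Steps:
$\sqrt{31238 + \left(30 \cdot 46 + O\right)} = \sqrt{31238 + \left(30 \cdot 46 + 112\right)} = \sqrt{31238 + \left(1380 + 112\right)} = \sqrt{31238 + 1492} = \sqrt{32730}$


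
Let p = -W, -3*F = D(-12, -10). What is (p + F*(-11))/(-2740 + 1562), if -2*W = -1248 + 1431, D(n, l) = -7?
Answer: -395/7068 ≈ -0.055886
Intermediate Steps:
F = 7/3 (F = -1/3*(-7) = 7/3 ≈ 2.3333)
W = -183/2 (W = -(-1248 + 1431)/2 = -1/2*183 = -183/2 ≈ -91.500)
p = 183/2 (p = -1*(-183/2) = 183/2 ≈ 91.500)
(p + F*(-11))/(-2740 + 1562) = (183/2 + (7/3)*(-11))/(-2740 + 1562) = (183/2 - 77/3)/(-1178) = (395/6)*(-1/1178) = -395/7068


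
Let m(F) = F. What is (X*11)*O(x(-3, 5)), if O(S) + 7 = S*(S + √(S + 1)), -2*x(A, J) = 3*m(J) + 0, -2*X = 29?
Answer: -62843/8 + 4785*I*√26/8 ≈ -7855.4 + 3049.9*I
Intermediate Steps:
X = -29/2 (X = -½*29 = -29/2 ≈ -14.500)
x(A, J) = -3*J/2 (x(A, J) = -(3*J + 0)/2 = -3*J/2)
O(S) = -7 + S*(S + √(1 + S)) (O(S) = -7 + S*(S + √(S + 1)) = -7 + S*(S + √(1 + S)))
(X*11)*O(x(-3, 5)) = (-29/2*11)*(-7 + (-3/2*5)² + (-3/2*5)*√(1 - 3/2*5)) = -319*(-7 + (-15/2)² - 15*√(1 - 15/2)/2)/2 = -319*(-7 + 225/4 - 15*I*√26/4)/2 = -319*(197/4 - 15*I*√26/4)/2 = -62843/8 + 4785*I*√26/8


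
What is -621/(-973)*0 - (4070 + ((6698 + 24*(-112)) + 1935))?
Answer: -10015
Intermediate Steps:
-621/(-973)*0 - (4070 + ((6698 + 24*(-112)) + 1935)) = -621*(-1/973)*0 - (4070 + ((6698 - 2688) + 1935)) = (621/973)*0 - (4070 + (4010 + 1935)) = 0 - (4070 + 5945) = 0 - 1*10015 = 0 - 10015 = -10015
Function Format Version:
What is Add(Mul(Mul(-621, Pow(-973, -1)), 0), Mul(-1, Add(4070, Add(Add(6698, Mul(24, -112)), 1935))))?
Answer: -10015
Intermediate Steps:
Add(Mul(Mul(-621, Pow(-973, -1)), 0), Mul(-1, Add(4070, Add(Add(6698, Mul(24, -112)), 1935)))) = Add(Mul(Mul(-621, Rational(-1, 973)), 0), Mul(-1, Add(4070, Add(Add(6698, -2688), 1935)))) = Add(Mul(Rational(621, 973), 0), Mul(-1, Add(4070, Add(4010, 1935)))) = Add(0, Mul(-1, Add(4070, 5945))) = Add(0, Mul(-1, 10015)) = Add(0, -10015) = -10015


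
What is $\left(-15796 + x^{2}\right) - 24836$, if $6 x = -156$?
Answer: $-39956$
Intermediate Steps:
$x = -26$ ($x = \frac{1}{6} \left(-156\right) = -26$)
$\left(-15796 + x^{2}\right) - 24836 = \left(-15796 + \left(-26\right)^{2}\right) - 24836 = \left(-15796 + 676\right) - 24836 = -15120 - 24836 = -39956$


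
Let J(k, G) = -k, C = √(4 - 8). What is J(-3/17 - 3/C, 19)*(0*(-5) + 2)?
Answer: 6/17 - 3*I ≈ 0.35294 - 3.0*I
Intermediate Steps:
C = 2*I (C = √(-4) = 2*I ≈ 2.0*I)
J(-3/17 - 3/C, 19)*(0*(-5) + 2) = (-(-3/17 - 3*(-I/2)))*(0*(-5) + 2) = (-(-3*1/17 - (-3)*I/2))*(0 + 2) = -(-3/17 + 3*I/2)*2 = (3/17 - 3*I/2)*2 = 6/17 - 3*I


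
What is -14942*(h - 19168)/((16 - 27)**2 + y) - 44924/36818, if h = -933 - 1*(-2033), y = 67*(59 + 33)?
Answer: 4969774405234/115700565 ≈ 42954.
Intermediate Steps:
y = 6164 (y = 67*92 = 6164)
h = 1100 (h = -933 + 2033 = 1100)
-14942*(h - 19168)/((16 - 27)**2 + y) - 44924/36818 = -14942*(1100 - 19168)/((16 - 27)**2 + 6164) - 44924/36818 = -14942*(-18068/((-11)**2 + 6164)) - 44924*1/36818 = -14942*(-18068/(121 + 6164)) - 22462/18409 = -14942/(6285*(-1/18068)) - 22462/18409 = -14942/(-6285/18068) - 22462/18409 = -14942*(-18068/6285) - 22462/18409 = 269972056/6285 - 22462/18409 = 4969774405234/115700565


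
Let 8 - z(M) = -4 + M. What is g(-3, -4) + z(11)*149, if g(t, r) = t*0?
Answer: 149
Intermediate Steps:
g(t, r) = 0
z(M) = 12 - M (z(M) = 8 - (-4 + M) = 8 + (4 - M) = 12 - M)
g(-3, -4) + z(11)*149 = 0 + (12 - 1*11)*149 = 0 + (12 - 11)*149 = 0 + 1*149 = 0 + 149 = 149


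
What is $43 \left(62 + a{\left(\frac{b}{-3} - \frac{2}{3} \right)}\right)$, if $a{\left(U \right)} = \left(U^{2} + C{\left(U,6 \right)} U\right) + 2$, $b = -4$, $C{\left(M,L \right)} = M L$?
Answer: $\frac{25972}{9} \approx 2885.8$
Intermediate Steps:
$C{\left(M,L \right)} = L M$
$a{\left(U \right)} = 2 + 7 U^{2}$ ($a{\left(U \right)} = \left(U^{2} + 6 U U\right) + 2 = \left(U^{2} + 6 U^{2}\right) + 2 = 7 U^{2} + 2 = 2 + 7 U^{2}$)
$43 \left(62 + a{\left(\frac{b}{-3} - \frac{2}{3} \right)}\right) = 43 \left(62 + \left(2 + 7 \left(- \frac{4}{-3} - \frac{2}{3}\right)^{2}\right)\right) = 43 \left(62 + \left(2 + 7 \left(\left(-4\right) \left(- \frac{1}{3}\right) - \frac{2}{3}\right)^{2}\right)\right) = 43 \left(62 + \left(2 + 7 \left(\frac{4}{3} - \frac{2}{3}\right)^{2}\right)\right) = 43 \left(62 + \left(2 + 7 \left(\frac{2}{3}\right)^{2}\right)\right) = 43 \left(62 + \left(2 + 7 \cdot \frac{4}{9}\right)\right) = 43 \left(62 + \left(2 + \frac{28}{9}\right)\right) = 43 \left(62 + \frac{46}{9}\right) = 43 \cdot \frac{604}{9} = \frac{25972}{9}$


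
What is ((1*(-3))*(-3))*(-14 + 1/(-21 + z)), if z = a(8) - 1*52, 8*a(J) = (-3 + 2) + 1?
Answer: -9207/73 ≈ -126.12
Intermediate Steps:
a(J) = 0 (a(J) = ((-3 + 2) + 1)/8 = (-1 + 1)/8 = (⅛)*0 = 0)
z = -52 (z = 0 - 1*52 = 0 - 52 = -52)
((1*(-3))*(-3))*(-14 + 1/(-21 + z)) = ((1*(-3))*(-3))*(-14 + 1/(-21 - 52)) = (-3*(-3))*(-14 + 1/(-73)) = 9*(-14 - 1/73) = 9*(-1023/73) = -9207/73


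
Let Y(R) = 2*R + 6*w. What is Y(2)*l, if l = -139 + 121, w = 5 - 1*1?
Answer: -504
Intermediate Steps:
w = 4 (w = 5 - 1 = 4)
Y(R) = 24 + 2*R (Y(R) = 2*R + 6*4 = 2*R + 24 = 24 + 2*R)
l = -18
Y(2)*l = (24 + 2*2)*(-18) = (24 + 4)*(-18) = 28*(-18) = -504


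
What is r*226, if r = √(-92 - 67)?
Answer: 226*I*√159 ≈ 2849.8*I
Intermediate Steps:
r = I*√159 (r = √(-159) = I*√159 ≈ 12.61*I)
r*226 = (I*√159)*226 = 226*I*√159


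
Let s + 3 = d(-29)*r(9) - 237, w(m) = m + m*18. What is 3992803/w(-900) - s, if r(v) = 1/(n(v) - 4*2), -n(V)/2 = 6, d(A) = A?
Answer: 43201/8550 ≈ 5.0527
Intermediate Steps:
w(m) = 19*m (w(m) = m + 18*m = 19*m)
n(V) = -12 (n(V) = -2*6 = -12)
r(v) = -1/20 (r(v) = 1/(-12 - 4*2) = 1/(-12 - 8) = 1/(-20) = -1/20)
s = -4771/20 (s = -3 + (-29*(-1/20) - 237) = -3 + (29/20 - 237) = -3 - 4711/20 = -4771/20 ≈ -238.55)
3992803/w(-900) - s = 3992803/((19*(-900))) - 1*(-4771/20) = 3992803/(-17100) + 4771/20 = 3992803*(-1/17100) + 4771/20 = -3992803/17100 + 4771/20 = 43201/8550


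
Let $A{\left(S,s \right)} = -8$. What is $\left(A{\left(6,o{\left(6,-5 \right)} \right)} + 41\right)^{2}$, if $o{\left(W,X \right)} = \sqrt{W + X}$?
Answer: $1089$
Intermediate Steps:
$\left(A{\left(6,o{\left(6,-5 \right)} \right)} + 41\right)^{2} = \left(-8 + 41\right)^{2} = 33^{2} = 1089$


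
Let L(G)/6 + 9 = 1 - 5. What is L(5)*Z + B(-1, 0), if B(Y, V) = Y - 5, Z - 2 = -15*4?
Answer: 4518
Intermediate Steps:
Z = -58 (Z = 2 - 15*4 = 2 - 60 = -58)
B(Y, V) = -5 + Y
L(G) = -78 (L(G) = -54 + 6*(1 - 5) = -54 + 6*(-4) = -54 - 24 = -78)
L(5)*Z + B(-1, 0) = -78*(-58) + (-5 - 1) = 4524 - 6 = 4518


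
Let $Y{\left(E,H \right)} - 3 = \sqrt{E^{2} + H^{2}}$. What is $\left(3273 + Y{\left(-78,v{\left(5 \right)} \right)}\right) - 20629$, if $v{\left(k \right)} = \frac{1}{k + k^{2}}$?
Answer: $-17353 + \frac{\sqrt{5475601}}{30} \approx -17275.0$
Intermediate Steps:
$Y{\left(E,H \right)} = 3 + \sqrt{E^{2} + H^{2}}$
$\left(3273 + Y{\left(-78,v{\left(5 \right)} \right)}\right) - 20629 = \left(3273 + \left(3 + \sqrt{\left(-78\right)^{2} + \left(\frac{1}{5 \left(1 + 5\right)}\right)^{2}}\right)\right) - 20629 = \left(3273 + \left(3 + \sqrt{6084 + \left(\frac{1}{5 \cdot 6}\right)^{2}}\right)\right) - 20629 = \left(3273 + \left(3 + \sqrt{6084 + \left(\frac{1}{5} \cdot \frac{1}{6}\right)^{2}}\right)\right) - 20629 = \left(3273 + \left(3 + \sqrt{6084 + \left(\frac{1}{30}\right)^{2}}\right)\right) - 20629 = \left(3273 + \left(3 + \sqrt{6084 + \frac{1}{900}}\right)\right) - 20629 = \left(3273 + \left(3 + \sqrt{\frac{5475601}{900}}\right)\right) - 20629 = \left(3273 + \left(3 + \frac{\sqrt{5475601}}{30}\right)\right) - 20629 = \left(3276 + \frac{\sqrt{5475601}}{30}\right) - 20629 = -17353 + \frac{\sqrt{5475601}}{30}$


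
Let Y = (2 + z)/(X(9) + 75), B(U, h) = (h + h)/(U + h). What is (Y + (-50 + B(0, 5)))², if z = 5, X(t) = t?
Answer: 330625/144 ≈ 2296.0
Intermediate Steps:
B(U, h) = 2*h/(U + h) (B(U, h) = (2*h)/(U + h) = 2*h/(U + h))
Y = 1/12 (Y = (2 + 5)/(9 + 75) = 7/84 = 7*(1/84) = 1/12 ≈ 0.083333)
(Y + (-50 + B(0, 5)))² = (1/12 + (-50 + 2*5/(0 + 5)))² = (1/12 + (-50 + 2*5/5))² = (1/12 + (-50 + 2*5*(⅕)))² = (1/12 + (-50 + 2))² = (1/12 - 48)² = (-575/12)² = 330625/144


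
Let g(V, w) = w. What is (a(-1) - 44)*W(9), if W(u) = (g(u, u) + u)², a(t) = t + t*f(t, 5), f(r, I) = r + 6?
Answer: -16200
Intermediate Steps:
f(r, I) = 6 + r
a(t) = t + t*(6 + t)
W(u) = 4*u² (W(u) = (u + u)² = (2*u)² = 4*u²)
(a(-1) - 44)*W(9) = (-(7 - 1) - 44)*(4*9²) = (-1*6 - 44)*(4*81) = (-6 - 44)*324 = -50*324 = -16200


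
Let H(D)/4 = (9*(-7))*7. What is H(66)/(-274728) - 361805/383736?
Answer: -4113377239/4392625992 ≈ -0.93643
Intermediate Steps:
H(D) = -1764 (H(D) = 4*((9*(-7))*7) = 4*(-63*7) = 4*(-441) = -1764)
H(66)/(-274728) - 361805/383736 = -1764/(-274728) - 361805/383736 = -1764*(-1/274728) - 361805*1/383736 = 147/22894 - 361805/383736 = -4113377239/4392625992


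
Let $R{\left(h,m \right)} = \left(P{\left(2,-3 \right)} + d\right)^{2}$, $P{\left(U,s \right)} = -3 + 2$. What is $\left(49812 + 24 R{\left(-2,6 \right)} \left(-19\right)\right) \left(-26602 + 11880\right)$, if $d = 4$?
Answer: $-672913176$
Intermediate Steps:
$P{\left(U,s \right)} = -1$
$R{\left(h,m \right)} = 9$ ($R{\left(h,m \right)} = \left(-1 + 4\right)^{2} = 3^{2} = 9$)
$\left(49812 + 24 R{\left(-2,6 \right)} \left(-19\right)\right) \left(-26602 + 11880\right) = \left(49812 + 24 \cdot 9 \left(-19\right)\right) \left(-26602 + 11880\right) = \left(49812 + 216 \left(-19\right)\right) \left(-14722\right) = \left(49812 - 4104\right) \left(-14722\right) = 45708 \left(-14722\right) = -672913176$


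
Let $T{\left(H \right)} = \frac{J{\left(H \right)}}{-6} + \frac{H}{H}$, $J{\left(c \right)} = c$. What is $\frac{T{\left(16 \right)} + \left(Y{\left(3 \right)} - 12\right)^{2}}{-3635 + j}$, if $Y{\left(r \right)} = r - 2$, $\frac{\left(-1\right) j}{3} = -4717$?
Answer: $\frac{179}{15774} \approx 0.011348$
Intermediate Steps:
$j = 14151$ ($j = \left(-3\right) \left(-4717\right) = 14151$)
$Y{\left(r \right)} = -2 + r$ ($Y{\left(r \right)} = r - 2 = -2 + r$)
$T{\left(H \right)} = 1 - \frac{H}{6}$ ($T{\left(H \right)} = \frac{H}{-6} + \frac{H}{H} = H \left(- \frac{1}{6}\right) + 1 = - \frac{H}{6} + 1 = 1 - \frac{H}{6}$)
$\frac{T{\left(16 \right)} + \left(Y{\left(3 \right)} - 12\right)^{2}}{-3635 + j} = \frac{\left(1 - \frac{8}{3}\right) + \left(\left(-2 + 3\right) - 12\right)^{2}}{-3635 + 14151} = \frac{\left(1 - \frac{8}{3}\right) + \left(1 - 12\right)^{2}}{10516} = \left(- \frac{5}{3} + \left(-11\right)^{2}\right) \frac{1}{10516} = \left(- \frac{5}{3} + 121\right) \frac{1}{10516} = \frac{358}{3} \cdot \frac{1}{10516} = \frac{179}{15774}$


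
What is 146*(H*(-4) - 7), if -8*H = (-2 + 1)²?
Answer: -949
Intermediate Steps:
H = -⅛ (H = -(-2 + 1)²/8 = -⅛*(-1)² = -⅛*1 = -⅛ ≈ -0.12500)
146*(H*(-4) - 7) = 146*(-⅛*(-4) - 7) = 146*(½ - 7) = 146*(-13/2) = -949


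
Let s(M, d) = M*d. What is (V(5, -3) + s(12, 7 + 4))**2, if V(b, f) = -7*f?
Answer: 23409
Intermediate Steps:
(V(5, -3) + s(12, 7 + 4))**2 = (-7*(-3) + 12*(7 + 4))**2 = (21 + 12*11)**2 = (21 + 132)**2 = 153**2 = 23409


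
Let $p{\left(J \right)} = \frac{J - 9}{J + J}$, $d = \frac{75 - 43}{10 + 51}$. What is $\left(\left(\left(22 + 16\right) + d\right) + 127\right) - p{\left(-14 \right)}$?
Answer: $\frac{281313}{1708} \approx 164.7$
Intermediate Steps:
$d = \frac{32}{61} \approx 0.52459$
$p{\left(J \right)} = \frac{-9 + J}{2 J}$
$\left(\left(\left(22 + 16\right) + d\right) + 127\right) - p{\left(-14 \right)} = \left(\left(\left(22 + 16\right) + \frac{32}{61}\right) + 127\right) - \frac{-9 - 14}{2 \left(-14\right)} = \left(\left(38 + \frac{32}{61}\right) + 127\right) - \frac{1}{2} \left(- \frac{1}{14}\right) \left(-23\right) = \left(\frac{2350}{61} + 127\right) - \frac{23}{28} = \frac{10097}{61} - \frac{23}{28} = \frac{281313}{1708}$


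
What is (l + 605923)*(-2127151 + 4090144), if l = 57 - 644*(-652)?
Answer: 2013771702924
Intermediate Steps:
l = 419945 (l = 57 + 419888 = 419945)
(l + 605923)*(-2127151 + 4090144) = (419945 + 605923)*(-2127151 + 4090144) = 1025868*1962993 = 2013771702924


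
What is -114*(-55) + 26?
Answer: 6296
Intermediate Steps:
-114*(-55) + 26 = 6270 + 26 = 6296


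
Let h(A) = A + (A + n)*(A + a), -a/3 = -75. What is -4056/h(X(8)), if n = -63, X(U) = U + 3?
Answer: 1352/4087 ≈ 0.33080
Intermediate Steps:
X(U) = 3 + U
a = 225 (a = -3*(-75) = 225)
h(A) = A + (-63 + A)*(225 + A) (h(A) = A + (A - 63)*(A + 225) = A + (-63 + A)*(225 + A))
-4056/h(X(8)) = -4056/(-14175 + (3 + 8)**2 + 163*(3 + 8)) = -4056/(-14175 + 11**2 + 163*11) = -4056/(-14175 + 121 + 1793) = -4056/(-12261) = -4056*(-1/12261) = 1352/4087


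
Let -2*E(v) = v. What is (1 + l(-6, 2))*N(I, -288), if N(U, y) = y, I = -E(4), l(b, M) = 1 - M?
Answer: 0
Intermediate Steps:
E(v) = -v/2
I = 2 (I = -(-1)*4/2 = -1*(-2) = 2)
(1 + l(-6, 2))*N(I, -288) = (1 + (1 - 1*2))*(-288) = (1 + (1 - 2))*(-288) = (1 - 1)*(-288) = 0*(-288) = 0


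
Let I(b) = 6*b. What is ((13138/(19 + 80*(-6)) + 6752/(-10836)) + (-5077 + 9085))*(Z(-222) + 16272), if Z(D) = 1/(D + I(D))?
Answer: 62824998675434117/970355673 ≈ 6.4744e+7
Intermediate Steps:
Z(D) = 1/(7*D) (Z(D) = 1/(D + 6*D) = 1/(7*D))
((13138/(19 + 80*(-6)) + 6752/(-10836)) + (-5077 + 9085))*(Z(-222) + 16272) = ((13138/(19 + 80*(-6)) + 6752/(-10836)) + (-5077 + 9085))*((1/7)/(-222) + 16272) = ((13138/(19 - 480) + 6752*(-1/10836)) + 4008)*((1/7)*(-1/222) + 16272) = ((13138/(-461) - 1688/2709) + 4008)*(-1/1554 + 16272) = ((13138*(-1/461) - 1688/2709) + 4008)*(25286687/1554) = ((-13138/461 - 1688/2709) + 4008)*(25286687/1554) = (-36369010/1248849 + 4008)*(25286687/1554) = (4969017782/1248849)*(25286687/1554) = 62824998675434117/970355673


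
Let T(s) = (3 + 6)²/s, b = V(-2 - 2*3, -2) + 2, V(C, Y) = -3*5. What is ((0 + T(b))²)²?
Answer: 43046721/28561 ≈ 1507.2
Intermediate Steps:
V(C, Y) = -15
b = -13 (b = -15 + 2 = -13)
T(s) = 81/s (T(s) = 9²/s = 81/s)
((0 + T(b))²)² = ((0 + 81/(-13))²)² = ((0 + 81*(-1/13))²)² = ((0 - 81/13)²)² = ((-81/13)²)² = (6561/169)² = 43046721/28561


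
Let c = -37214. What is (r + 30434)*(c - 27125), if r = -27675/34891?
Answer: -1666293821401/851 ≈ -1.9580e+9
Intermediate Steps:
r = -675/851 (r = -27675*1/34891 = -675/851 ≈ -0.79318)
(r + 30434)*(c - 27125) = (-675/851 + 30434)*(-37214 - 27125) = (25898659/851)*(-64339) = -1666293821401/851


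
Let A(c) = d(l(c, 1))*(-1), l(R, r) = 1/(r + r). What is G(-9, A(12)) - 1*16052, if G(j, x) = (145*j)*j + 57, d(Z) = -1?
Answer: -4250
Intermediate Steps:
l(R, r) = 1/(2*r)
A(c) = 1 (A(c) = -1*(-1) = 1)
G(j, x) = 57 + 145*j**2 (G(j, x) = 145*j**2 + 57 = 57 + 145*j**2)
G(-9, A(12)) - 1*16052 = (57 + 145*(-9)**2) - 1*16052 = (57 + 145*81) - 16052 = (57 + 11745) - 16052 = 11802 - 16052 = -4250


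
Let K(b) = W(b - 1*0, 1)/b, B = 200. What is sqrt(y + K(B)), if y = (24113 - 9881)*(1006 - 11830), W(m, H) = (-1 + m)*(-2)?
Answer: I*sqrt(15404716999)/10 ≈ 12412.0*I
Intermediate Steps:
W(m, H) = 2 - 2*m
y = -154047168 (y = 14232*(-10824) = -154047168)
K(b) = (2 - 2*b)/b (K(b) = (2 - 2*(b - 1*0))/b = (2 - 2*(b + 0))/b = (2 - 2*b)/b)
sqrt(y + K(B)) = sqrt(-154047168 + (-2 + 2/200)) = sqrt(-154047168 + (-2 + 2*(1/200))) = sqrt(-154047168 + (-2 + 1/100)) = sqrt(-154047168 - 199/100) = sqrt(-15404716999/100) = I*sqrt(15404716999)/10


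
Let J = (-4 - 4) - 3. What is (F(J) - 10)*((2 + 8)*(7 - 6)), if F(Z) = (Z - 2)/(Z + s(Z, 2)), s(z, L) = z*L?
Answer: -3170/33 ≈ -96.061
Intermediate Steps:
s(z, L) = L*z
J = -11 (J = -8 - 3 = -11)
F(Z) = (-2 + Z)/(3*Z) (F(Z) = (Z - 2)/(Z + 2*Z) = (-2 + Z)/((3*Z)) = (-2 + Z)*(1/(3*Z)) = (-2 + Z)/(3*Z))
(F(J) - 10)*((2 + 8)*(7 - 6)) = ((⅓)*(-2 - 11)/(-11) - 10)*((2 + 8)*(7 - 6)) = ((⅓)*(-1/11)*(-13) - 10)*(10*1) = (13/33 - 10)*10 = -317/33*10 = -3170/33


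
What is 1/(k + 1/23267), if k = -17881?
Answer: -23267/416037226 ≈ -5.5925e-5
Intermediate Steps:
1/(k + 1/23267) = 1/(-17881 + 1/23267) = 1/(-416037226/23267) = -23267/416037226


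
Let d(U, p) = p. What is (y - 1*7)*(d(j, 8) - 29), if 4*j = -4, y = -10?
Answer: 357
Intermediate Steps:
j = -1 (j = (¼)*(-4) = -1)
(y - 1*7)*(d(j, 8) - 29) = (-10 - 1*7)*(8 - 29) = (-10 - 7)*(-21) = -17*(-21) = 357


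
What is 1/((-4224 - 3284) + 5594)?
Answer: -1/1914 ≈ -0.00052247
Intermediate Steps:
1/((-4224 - 3284) + 5594) = 1/(-7508 + 5594) = 1/(-1914) = -1/1914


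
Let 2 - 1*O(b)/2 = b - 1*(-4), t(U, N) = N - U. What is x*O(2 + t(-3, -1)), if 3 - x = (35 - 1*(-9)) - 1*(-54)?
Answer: 1140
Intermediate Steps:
x = -95 (x = 3 - ((35 - 1*(-9)) - 1*(-54)) = 3 - ((35 + 9) + 54) = 3 - (44 + 54) = 3 - 1*98 = 3 - 98 = -95)
O(b) = -4 - 2*b (O(b) = 4 - 2*(b - 1*(-4)) = 4 - 2*(b + 4) = 4 - 2*(4 + b) = 4 + (-8 - 2*b) = -4 - 2*b)
x*O(2 + t(-3, -1)) = -95*(-4 - 2*(2 + (-1 - 1*(-3)))) = -95*(-4 - 2*(2 + (-1 + 3))) = -95*(-4 - 2*(2 + 2)) = -95*(-4 - 2*4) = -95*(-4 - 8) = -95*(-12) = 1140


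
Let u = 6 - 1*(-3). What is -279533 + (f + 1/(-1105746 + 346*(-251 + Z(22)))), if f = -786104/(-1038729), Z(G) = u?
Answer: -345374747464938263/1235545293462 ≈ -2.7953e+5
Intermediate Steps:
u = 9 (u = 6 + 3 = 9)
Z(G) = 9
f = 786104/1038729 (f = -786104*(-1/1038729) = 786104/1038729 ≈ 0.75679)
-279533 + (f + 1/(-1105746 + 346*(-251 + Z(22)))) = -279533 + (786104/1038729 + 1/(-1105746 + 346*(-251 + 9))) = -279533 + (786104/1038729 + 1/(-1105746 + 346*(-242))) = -279533 + (786104/1038729 + 1/(-1105746 - 83732)) = -279533 + (786104/1038729 + 1/(-1189478)) = -279533 + (786104/1038729 - 1/1189478) = -279533 + 935052374983/1235545293462 = -345374747464938263/1235545293462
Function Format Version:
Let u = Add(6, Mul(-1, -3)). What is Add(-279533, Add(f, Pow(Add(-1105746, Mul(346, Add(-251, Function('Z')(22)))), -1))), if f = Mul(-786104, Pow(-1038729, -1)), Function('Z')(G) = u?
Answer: Rational(-345374747464938263, 1235545293462) ≈ -2.7953e+5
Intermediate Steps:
u = 9 (u = Add(6, 3) = 9)
Function('Z')(G) = 9
f = Rational(786104, 1038729) (f = Mul(-786104, Rational(-1, 1038729)) = Rational(786104, 1038729) ≈ 0.75679)
Add(-279533, Add(f, Pow(Add(-1105746, Mul(346, Add(-251, Function('Z')(22)))), -1))) = Add(-279533, Add(Rational(786104, 1038729), Pow(Add(-1105746, Mul(346, Add(-251, 9))), -1))) = Add(-279533, Add(Rational(786104, 1038729), Pow(Add(-1105746, Mul(346, -242)), -1))) = Add(-279533, Add(Rational(786104, 1038729), Pow(Add(-1105746, -83732), -1))) = Add(-279533, Add(Rational(786104, 1038729), Pow(-1189478, -1))) = Add(-279533, Add(Rational(786104, 1038729), Rational(-1, 1189478))) = Add(-279533, Rational(935052374983, 1235545293462)) = Rational(-345374747464938263, 1235545293462)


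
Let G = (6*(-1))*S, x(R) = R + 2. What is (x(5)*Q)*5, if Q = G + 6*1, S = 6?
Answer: -1050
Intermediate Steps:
x(R) = 2 + R
G = -36 (G = (6*(-1))*6 = -6*6 = -36)
Q = -30 (Q = -36 + 6*1 = -36 + 6 = -30)
(x(5)*Q)*5 = ((2 + 5)*(-30))*5 = (7*(-30))*5 = -210*5 = -1050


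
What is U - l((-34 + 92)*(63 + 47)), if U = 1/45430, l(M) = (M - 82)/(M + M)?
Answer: -1300479/2634940 ≈ -0.49355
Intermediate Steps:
l(M) = (-82 + M)/(2*M) (l(M) = (-82 + M)/((2*M)) = (-82 + M)*(1/(2*M)) = (-82 + M)/(2*M))
U = 1/45430 ≈ 2.2012e-5
U - l((-34 + 92)*(63 + 47)) = 1/45430 - (-82 + (-34 + 92)*(63 + 47))/(2*((-34 + 92)*(63 + 47))) = 1/45430 - (-82 + 58*110)/(2*(58*110)) = 1/45430 - (-82 + 6380)/(2*6380) = 1/45430 - 6298/(2*6380) = 1/45430 - 1*3149/6380 = 1/45430 - 3149/6380 = -1300479/2634940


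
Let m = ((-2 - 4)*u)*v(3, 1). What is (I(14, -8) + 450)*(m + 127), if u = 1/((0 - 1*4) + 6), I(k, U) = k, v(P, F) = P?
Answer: 54752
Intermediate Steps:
u = ½ (u = 1/((0 - 4) + 6) = 1/(-4 + 6) = 1/2 = ½ ≈ 0.50000)
m = -9 (m = ((-2 - 4)*(½))*3 = -6*½*3 = -3*3 = -9)
(I(14, -8) + 450)*(m + 127) = (14 + 450)*(-9 + 127) = 464*118 = 54752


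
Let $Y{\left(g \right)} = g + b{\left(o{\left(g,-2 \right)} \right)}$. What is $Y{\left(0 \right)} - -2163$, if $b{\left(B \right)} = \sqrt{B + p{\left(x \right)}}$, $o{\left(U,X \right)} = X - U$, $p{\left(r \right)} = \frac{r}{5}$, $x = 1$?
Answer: $2163 + \frac{3 i \sqrt{5}}{5} \approx 2163.0 + 1.3416 i$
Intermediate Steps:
$p{\left(r \right)} = \frac{r}{5}$ ($p{\left(r \right)} = r \frac{1}{5} = \frac{r}{5}$)
$b{\left(B \right)} = \sqrt{\frac{1}{5} + B}$ ($b{\left(B \right)} = \sqrt{B + \frac{1}{5} \cdot 1} = \sqrt{B + \frac{1}{5}} = \sqrt{\frac{1}{5} + B}$)
$Y{\left(g \right)} = g + \frac{\sqrt{-45 - 25 g}}{5}$ ($Y{\left(g \right)} = g + \frac{\sqrt{5 + 25 \left(-2 - g\right)}}{5} = g + \frac{\sqrt{5 - \left(50 + 25 g\right)}}{5} = g + \frac{\sqrt{-45 - 25 g}}{5}$)
$Y{\left(0 \right)} - -2163 = \left(0 + \frac{\sqrt{-45 - 0}}{5}\right) - -2163 = \left(0 + \frac{\sqrt{-45 + 0}}{5}\right) + 2163 = \left(0 + \frac{\sqrt{-45}}{5}\right) + 2163 = \left(0 + \frac{3 i \sqrt{5}}{5}\right) + 2163 = \frac{3 i \sqrt{5}}{5} + 2163 = 2163 + \frac{3 i \sqrt{5}}{5}$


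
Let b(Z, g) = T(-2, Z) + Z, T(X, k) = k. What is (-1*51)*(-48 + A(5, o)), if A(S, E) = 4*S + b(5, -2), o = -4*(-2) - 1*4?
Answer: 918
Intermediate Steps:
b(Z, g) = 2*Z (b(Z, g) = Z + Z = 2*Z)
o = 4 (o = 8 - 4 = 4)
A(S, E) = 10 + 4*S (A(S, E) = 4*S + 2*5 = 4*S + 10 = 10 + 4*S)
(-1*51)*(-48 + A(5, o)) = (-1*51)*(-48 + (10 + 4*5)) = -51*(-48 + (10 + 20)) = -51*(-48 + 30) = -51*(-18) = 918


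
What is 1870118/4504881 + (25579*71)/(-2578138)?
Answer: -3359932647745/11614204891578 ≈ -0.28930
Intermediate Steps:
1870118/4504881 + (25579*71)/(-2578138) = 1870118*(1/4504881) + 1816109*(-1/2578138) = 1870118/4504881 - 1816109/2578138 = -3359932647745/11614204891578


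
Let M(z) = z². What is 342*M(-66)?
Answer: 1489752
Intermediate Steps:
342*M(-66) = 342*(-66)² = 342*4356 = 1489752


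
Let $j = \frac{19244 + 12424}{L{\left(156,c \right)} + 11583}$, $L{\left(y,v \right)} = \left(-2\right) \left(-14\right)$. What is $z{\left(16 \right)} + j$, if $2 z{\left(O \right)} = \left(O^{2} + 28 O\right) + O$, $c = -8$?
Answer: $\frac{4211628}{11611} \approx 362.73$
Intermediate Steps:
$L{\left(y,v \right)} = 28$
$j = \frac{31668}{11611}$ ($j = \frac{19244 + 12424}{28 + 11583} = \frac{31668}{11611} \approx 2.7274$)
$z{\left(O \right)} = \frac{O^{2}}{2} + \frac{29 O}{2}$ ($z{\left(O \right)} = \frac{\left(O^{2} + 28 O\right) + O}{2} = \frac{O^{2} + 29 O}{2} = \frac{O^{2}}{2} + \frac{29 O}{2}$)
$z{\left(16 \right)} + j = \frac{1}{2} \cdot 16 \left(29 + 16\right) + \frac{31668}{11611} = \frac{1}{2} \cdot 16 \cdot 45 + \frac{31668}{11611} = 360 + \frac{31668}{11611} = \frac{4211628}{11611}$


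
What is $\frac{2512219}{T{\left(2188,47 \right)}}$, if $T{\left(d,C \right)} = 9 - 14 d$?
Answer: $- \frac{2512219}{30623} \approx -82.037$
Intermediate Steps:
$\frac{2512219}{T{\left(2188,47 \right)}} = \frac{2512219}{9 - 30632} = \frac{2512219}{-30623} = 2512219 \left(- \frac{1}{30623}\right) = - \frac{2512219}{30623}$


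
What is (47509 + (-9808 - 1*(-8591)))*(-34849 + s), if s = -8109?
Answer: -1988611736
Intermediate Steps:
(47509 + (-9808 - 1*(-8591)))*(-34849 + s) = (47509 + (-9808 - 1*(-8591)))*(-34849 - 8109) = (47509 + (-9808 + 8591))*(-42958) = (47509 - 1217)*(-42958) = 46292*(-42958) = -1988611736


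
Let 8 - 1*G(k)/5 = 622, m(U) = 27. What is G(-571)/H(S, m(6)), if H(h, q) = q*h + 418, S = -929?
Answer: 614/4933 ≈ 0.12447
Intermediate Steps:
G(k) = -3070 (G(k) = 40 - 5*622 = 40 - 3110 = -3070)
H(h, q) = 418 + h*q (H(h, q) = h*q + 418 = 418 + h*q)
G(-571)/H(S, m(6)) = -3070/(418 - 929*27) = -3070/(418 - 25083) = -3070/(-24665) = -3070*(-1/24665) = 614/4933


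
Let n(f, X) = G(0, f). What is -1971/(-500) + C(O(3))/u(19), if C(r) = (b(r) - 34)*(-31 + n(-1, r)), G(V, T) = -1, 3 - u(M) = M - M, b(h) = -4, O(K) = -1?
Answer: 613913/1500 ≈ 409.28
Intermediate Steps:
u(M) = 3 (u(M) = 3 - (M - M) = 3 - 1*0 = 3 + 0 = 3)
n(f, X) = -1
C(r) = 1216 (C(r) = (-4 - 34)*(-31 - 1) = -38*(-32) = 1216)
-1971/(-500) + C(O(3))/u(19) = -1971/(-500) + 1216/3 = -1971*(-1/500) + 1216*(1/3) = 1971/500 + 1216/3 = 613913/1500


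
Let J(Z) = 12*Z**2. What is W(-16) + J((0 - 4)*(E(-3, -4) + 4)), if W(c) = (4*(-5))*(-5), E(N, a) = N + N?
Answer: 868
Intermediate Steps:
E(N, a) = 2*N
W(c) = 100 (W(c) = -20*(-5) = 100)
W(-16) + J((0 - 4)*(E(-3, -4) + 4)) = 100 + 12*((0 - 4)*(2*(-3) + 4))**2 = 100 + 12*(-4*(-6 + 4))**2 = 100 + 12*(-4*(-2))**2 = 100 + 12*8**2 = 100 + 12*64 = 100 + 768 = 868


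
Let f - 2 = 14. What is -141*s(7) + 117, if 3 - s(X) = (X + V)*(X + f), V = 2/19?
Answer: 431991/19 ≈ 22736.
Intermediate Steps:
V = 2/19 (V = 2*(1/19) = 2/19 ≈ 0.10526)
f = 16 (f = 2 + 14 = 16)
s(X) = 3 - (16 + X)*(2/19 + X) (s(X) = 3 - (X + 2/19)*(X + 16) = 3 - (2/19 + X)*(16 + X) = 3 - (16 + X)*(2/19 + X))
-141*s(7) + 117 = -141*(25/19 - 1*7**2 - 306/19*7) + 117 = -141*(25/19 - 1*49 - 2142/19) + 117 = -141*(25/19 - 49 - 2142/19) + 117 = -141*(-3048/19) + 117 = 429768/19 + 117 = 431991/19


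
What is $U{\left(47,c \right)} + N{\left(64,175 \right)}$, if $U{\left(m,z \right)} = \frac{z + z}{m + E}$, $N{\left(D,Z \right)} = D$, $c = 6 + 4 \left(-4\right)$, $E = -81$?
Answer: $\frac{1098}{17} \approx 64.588$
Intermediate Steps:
$c = -10$ ($c = 6 - 16 = -10$)
$U{\left(m,z \right)} = \frac{2 z}{-81 + m}$ ($U{\left(m,z \right)} = \frac{z + z}{m - 81} = \frac{2 z}{-81 + m}$)
$U{\left(47,c \right)} + N{\left(64,175 \right)} = 2 \left(-10\right) \frac{1}{-81 + 47} + 64 = 2 \left(-10\right) \frac{1}{-34} + 64 = 2 \left(-10\right) \left(- \frac{1}{34}\right) + 64 = \frac{10}{17} + 64 = \frac{1098}{17}$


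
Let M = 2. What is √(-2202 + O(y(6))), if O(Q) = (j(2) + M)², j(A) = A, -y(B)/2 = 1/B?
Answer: I*√2186 ≈ 46.755*I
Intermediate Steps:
y(B) = -2/B
O(Q) = 16 (O(Q) = (2 + 2)² = 4² = 16)
√(-2202 + O(y(6))) = √(-2202 + 16) = √(-2186) = I*√2186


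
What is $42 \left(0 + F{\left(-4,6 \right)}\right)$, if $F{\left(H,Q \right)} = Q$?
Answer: $252$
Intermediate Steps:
$42 \left(0 + F{\left(-4,6 \right)}\right) = 42 \left(0 + 6\right) = 42 \cdot 6 = 252$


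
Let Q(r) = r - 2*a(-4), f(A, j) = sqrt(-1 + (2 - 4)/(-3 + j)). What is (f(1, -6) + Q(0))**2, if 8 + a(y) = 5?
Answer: (18 + I*sqrt(7))**2/9 ≈ 35.222 + 10.583*I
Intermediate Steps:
a(y) = -3 (a(y) = -8 + 5 = -3)
f(A, j) = sqrt(-1 - 2/(-3 + j))
Q(r) = 6 + r (Q(r) = r - 2*(-3) = r + 6 = 6 + r)
(f(1, -6) + Q(0))**2 = (sqrt((1 - 1*(-6))/(-3 - 6)) + (6 + 0))**2 = (sqrt((1 + 6)/(-9)) + 6)**2 = (sqrt(-1/9*7) + 6)**2 = (sqrt(-7/9) + 6)**2 = (I*sqrt(7)/3 + 6)**2 = (6 + I*sqrt(7)/3)**2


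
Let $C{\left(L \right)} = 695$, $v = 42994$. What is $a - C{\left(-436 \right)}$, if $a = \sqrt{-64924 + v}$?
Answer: $-695 + i \sqrt{21930} \approx -695.0 + 148.09 i$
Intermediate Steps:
$a = i \sqrt{21930}$ ($a = \sqrt{-64924 + 42994} = \sqrt{-21930} = i \sqrt{21930} \approx 148.09 i$)
$a - C{\left(-436 \right)} = i \sqrt{21930} - 695 = -695 + i \sqrt{21930}$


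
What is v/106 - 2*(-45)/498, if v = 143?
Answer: 13459/8798 ≈ 1.5298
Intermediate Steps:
v/106 - 2*(-45)/498 = 143/106 - 2*(-45)/498 = 143*(1/106) + 90*(1/498) = 143/106 + 15/83 = 13459/8798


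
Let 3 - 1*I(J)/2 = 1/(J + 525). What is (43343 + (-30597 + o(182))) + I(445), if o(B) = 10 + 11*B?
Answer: 7160539/485 ≈ 14764.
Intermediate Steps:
I(J) = 6 - 2/(525 + J) (I(J) = 6 - 2/(J + 525) = 6 - 2/(525 + J))
(43343 + (-30597 + o(182))) + I(445) = (43343 + (-30597 + (10 + 11*182))) + 2*(1574 + 3*445)/(525 + 445) = (43343 + (-30597 + (10 + 2002))) + 2*(1574 + 1335)/970 = (43343 + (-30597 + 2012)) + 2*(1/970)*2909 = (43343 - 28585) + 2909/485 = 14758 + 2909/485 = 7160539/485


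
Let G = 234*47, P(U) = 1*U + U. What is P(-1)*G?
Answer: -21996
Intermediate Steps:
P(U) = 2*U (P(U) = U + U = 2*U)
G = 10998
P(-1)*G = (2*(-1))*10998 = -2*10998 = -21996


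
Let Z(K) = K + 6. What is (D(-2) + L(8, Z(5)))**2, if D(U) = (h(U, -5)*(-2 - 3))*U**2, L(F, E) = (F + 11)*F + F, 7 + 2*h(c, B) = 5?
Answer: 32400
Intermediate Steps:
h(c, B) = -1 (h(c, B) = -7/2 + (1/2)*5 = -7/2 + 5/2 = -1)
Z(K) = 6 + K
L(F, E) = F + F*(11 + F) (L(F, E) = (11 + F)*F + F = F*(11 + F) + F = F + F*(11 + F))
D(U) = 5*U**2 (D(U) = (-(-2 - 3))*U**2 = (-1*(-5))*U**2 = 5*U**2)
(D(-2) + L(8, Z(5)))**2 = (5*(-2)**2 + 8*(12 + 8))**2 = (5*4 + 8*20)**2 = (20 + 160)**2 = 180**2 = 32400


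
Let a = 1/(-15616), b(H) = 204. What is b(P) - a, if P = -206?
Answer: 3185665/15616 ≈ 204.00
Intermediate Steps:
a = -1/15616 ≈ -6.4037e-5
b(P) - a = 204 - 1*(-1/15616) = 204 + 1/15616 = 3185665/15616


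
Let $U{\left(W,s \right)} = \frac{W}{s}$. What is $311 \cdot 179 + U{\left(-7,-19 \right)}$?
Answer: $\frac{1057718}{19} \approx 55669.0$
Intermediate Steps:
$311 \cdot 179 + U{\left(-7,-19 \right)} = 311 \cdot 179 - \frac{7}{-19} = 55669 - - \frac{7}{19} = 55669 + \frac{7}{19} = \frac{1057718}{19}$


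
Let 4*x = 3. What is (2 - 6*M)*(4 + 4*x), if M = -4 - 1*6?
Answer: 434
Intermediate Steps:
x = 3/4 (x = (1/4)*3 = 3/4 ≈ 0.75000)
M = -10 (M = -4 - 6 = -10)
(2 - 6*M)*(4 + 4*x) = (2 - 6*(-10))*(4 + 4*(3/4)) = (2 + 60)*(4 + 3) = 62*7 = 434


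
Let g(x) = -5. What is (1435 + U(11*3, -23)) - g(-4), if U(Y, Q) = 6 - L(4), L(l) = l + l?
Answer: 1438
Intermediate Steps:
L(l) = 2*l
U(Y, Q) = -2 (U(Y, Q) = 6 - 2*4 = 6 - 1*8 = 6 - 8 = -2)
(1435 + U(11*3, -23)) - g(-4) = (1435 - 2) - 1*(-5) = 1433 + 5 = 1438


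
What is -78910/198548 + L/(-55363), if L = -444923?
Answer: 5997848391/785158066 ≈ 7.6390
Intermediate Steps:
-78910/198548 + L/(-55363) = -78910/198548 - 444923/(-55363) = -78910*1/198548 - 444923*(-1/55363) = -39455/99274 + 444923/55363 = 5997848391/785158066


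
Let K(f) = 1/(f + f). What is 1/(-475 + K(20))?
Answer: -40/18999 ≈ -0.0021054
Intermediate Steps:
K(f) = 1/(2*f)
1/(-475 + K(20)) = 1/(-475 + (½)/20) = 1/(-475 + (½)*(1/20)) = 1/(-475 + 1/40) = 1/(-18999/40) = -40/18999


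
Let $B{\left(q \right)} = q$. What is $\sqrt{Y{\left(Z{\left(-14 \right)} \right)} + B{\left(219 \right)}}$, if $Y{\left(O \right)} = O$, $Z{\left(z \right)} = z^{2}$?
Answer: $\sqrt{415} \approx 20.372$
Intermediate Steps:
$\sqrt{Y{\left(Z{\left(-14 \right)} \right)} + B{\left(219 \right)}} = \sqrt{\left(-14\right)^{2} + 219} = \sqrt{196 + 219} = \sqrt{415}$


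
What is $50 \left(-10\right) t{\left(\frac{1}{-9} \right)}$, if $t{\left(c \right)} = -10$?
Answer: $5000$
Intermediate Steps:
$50 \left(-10\right) t{\left(\frac{1}{-9} \right)} = 50 \left(-10\right) \left(-10\right) = \left(-500\right) \left(-10\right) = 5000$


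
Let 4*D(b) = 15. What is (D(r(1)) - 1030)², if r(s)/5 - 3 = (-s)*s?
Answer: 16851025/16 ≈ 1.0532e+6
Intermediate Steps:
r(s) = 15 - 5*s² (r(s) = 15 + 5*((-s)*s) = 15 + 5*(-s²) = 15 - 5*s²)
D(b) = 15/4 (D(b) = (¼)*15 = 15/4)
(D(r(1)) - 1030)² = (15/4 - 1030)² = (-4105/4)² = 16851025/16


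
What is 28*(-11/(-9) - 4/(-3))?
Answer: 644/9 ≈ 71.556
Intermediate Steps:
28*(-11/(-9) - 4/(-3)) = 28*(-11*(-⅑) - 4*(-⅓)) = 28*(11/9 + 4/3) = 28*(23/9) = 644/9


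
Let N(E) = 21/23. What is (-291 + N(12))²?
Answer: 44515584/529 ≈ 84151.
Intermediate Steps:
N(E) = 21/23 (N(E) = 21*(1/23) = 21/23)
(-291 + N(12))² = (-291 + 21/23)² = (-6672/23)² = 44515584/529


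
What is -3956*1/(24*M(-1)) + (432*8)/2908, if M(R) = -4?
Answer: 739739/17448 ≈ 42.397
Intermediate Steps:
-3956*1/(24*M(-1)) + (432*8)/2908 = -3956/(24*(-4)) + (432*8)/2908 = -3956/(-96) + 3456*(1/2908) = -3956*(-1/96) + 864/727 = 989/24 + 864/727 = 739739/17448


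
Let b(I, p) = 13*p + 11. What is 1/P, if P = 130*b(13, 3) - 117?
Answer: 1/6383 ≈ 0.00015667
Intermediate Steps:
b(I, p) = 11 + 13*p
P = 6383 (P = 130*(11 + 13*3) - 117 = 130*(11 + 39) - 117 = 130*50 - 117 = 6500 - 117 = 6383)
1/P = 1/6383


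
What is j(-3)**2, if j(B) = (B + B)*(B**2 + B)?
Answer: 1296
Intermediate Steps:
j(B) = 2*B*(B + B**2) (j(B) = (2*B)*(B + B**2) = 2*B*(B + B**2))
j(-3)**2 = (2*(-3)**2*(1 - 3))**2 = (2*9*(-2))**2 = (-36)**2 = 1296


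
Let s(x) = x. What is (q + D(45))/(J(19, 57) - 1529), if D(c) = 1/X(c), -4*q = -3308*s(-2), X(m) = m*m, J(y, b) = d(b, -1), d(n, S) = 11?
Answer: 3349349/3073950 ≈ 1.0896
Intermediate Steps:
J(y, b) = 11
X(m) = m²
q = -1654 (q = -(-827)*(-2) = -¼*6616 = -1654)
D(c) = c⁻² (D(c) = 1/(c²) = c⁻²)
(q + D(45))/(J(19, 57) - 1529) = (-1654 + 45⁻²)/(11 - 1529) = (-1654 + 1/2025)/(-1518) = -3349349/2025*(-1/1518) = 3349349/3073950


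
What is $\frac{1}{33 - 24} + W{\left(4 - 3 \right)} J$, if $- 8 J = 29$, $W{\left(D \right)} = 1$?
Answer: $- \frac{253}{72} \approx -3.5139$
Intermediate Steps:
$J = - \frac{29}{8}$ ($J = \left(- \frac{1}{8}\right) 29 = - \frac{29}{8} \approx -3.625$)
$\frac{1}{33 - 24} + W{\left(4 - 3 \right)} J = \frac{1}{33 - 24} + 1 \left(- \frac{29}{8}\right) = \frac{1}{9} - \frac{29}{8} = - \frac{253}{72}$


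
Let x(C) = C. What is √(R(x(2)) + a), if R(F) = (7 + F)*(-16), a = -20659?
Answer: I*√20803 ≈ 144.23*I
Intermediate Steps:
R(F) = -112 - 16*F
√(R(x(2)) + a) = √((-112 - 16*2) - 20659) = √((-112 - 32) - 20659) = √(-144 - 20659) = √(-20803) = I*√20803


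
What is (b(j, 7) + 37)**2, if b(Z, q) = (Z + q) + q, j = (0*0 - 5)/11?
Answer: 309136/121 ≈ 2554.8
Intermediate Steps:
j = -5/11 (j = (0 - 5)*(1/11) = -5*1/11 = -5/11 ≈ -0.45455)
b(Z, q) = Z + 2*q
(b(j, 7) + 37)**2 = ((-5/11 + 2*7) + 37)**2 = ((-5/11 + 14) + 37)**2 = (149/11 + 37)**2 = (556/11)**2 = 309136/121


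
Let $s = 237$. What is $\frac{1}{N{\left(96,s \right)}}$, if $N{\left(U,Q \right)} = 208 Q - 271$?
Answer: $\frac{1}{49025} \approx 2.0398 \cdot 10^{-5}$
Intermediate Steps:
$N{\left(U,Q \right)} = -271 + 208 Q$
$\frac{1}{N{\left(96,s \right)}} = \frac{1}{-271 + 208 \cdot 237} = \frac{1}{-271 + 49296} = \frac{1}{49025}$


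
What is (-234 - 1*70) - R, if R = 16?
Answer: -320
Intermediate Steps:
(-234 - 1*70) - R = (-234 - 1*70) - 1*16 = (-234 - 70) - 16 = -304 - 16 = -320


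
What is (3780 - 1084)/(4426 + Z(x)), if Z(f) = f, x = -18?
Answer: 337/551 ≈ 0.61162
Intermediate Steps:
(3780 - 1084)/(4426 + Z(x)) = (3780 - 1084)/(4426 - 18) = 2696/4408 = 2696*(1/4408) = 337/551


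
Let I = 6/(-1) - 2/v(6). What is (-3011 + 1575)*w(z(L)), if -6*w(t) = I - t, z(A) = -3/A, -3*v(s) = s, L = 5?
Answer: -15796/15 ≈ -1053.1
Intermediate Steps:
v(s) = -s/3
I = -5 (I = 6/(-1) - 2/((-⅓*6)) = 6*(-1) - 2/(-2) = -6 - 2*(-½) = -6 + 1 = -5)
w(t) = ⅚ + t/6 (w(t) = -(-5 - t)/6 = ⅚ + t/6)
(-3011 + 1575)*w(z(L)) = (-3011 + 1575)*(⅚ + (-3/5)/6) = -1436*(⅚ + (-3*⅕)/6) = -1436*(⅚ + (⅙)*(-⅗)) = -1436*(⅚ - ⅒) = -1436*11/15 = -15796/15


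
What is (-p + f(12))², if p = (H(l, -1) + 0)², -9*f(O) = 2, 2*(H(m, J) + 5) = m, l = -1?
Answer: 1203409/1296 ≈ 928.56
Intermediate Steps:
H(m, J) = -5 + m/2
f(O) = -2/9 (f(O) = -⅑*2 = -2/9)
p = 121/4 (p = ((-5 + (½)*(-1)) + 0)² = ((-5 - ½) + 0)² = (-11/2 + 0)² = (-11/2)² = 121/4 ≈ 30.250)
(-p + f(12))² = (-1*121/4 - 2/9)² = (-121/4 - 2/9)² = (-1097/36)² = 1203409/1296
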